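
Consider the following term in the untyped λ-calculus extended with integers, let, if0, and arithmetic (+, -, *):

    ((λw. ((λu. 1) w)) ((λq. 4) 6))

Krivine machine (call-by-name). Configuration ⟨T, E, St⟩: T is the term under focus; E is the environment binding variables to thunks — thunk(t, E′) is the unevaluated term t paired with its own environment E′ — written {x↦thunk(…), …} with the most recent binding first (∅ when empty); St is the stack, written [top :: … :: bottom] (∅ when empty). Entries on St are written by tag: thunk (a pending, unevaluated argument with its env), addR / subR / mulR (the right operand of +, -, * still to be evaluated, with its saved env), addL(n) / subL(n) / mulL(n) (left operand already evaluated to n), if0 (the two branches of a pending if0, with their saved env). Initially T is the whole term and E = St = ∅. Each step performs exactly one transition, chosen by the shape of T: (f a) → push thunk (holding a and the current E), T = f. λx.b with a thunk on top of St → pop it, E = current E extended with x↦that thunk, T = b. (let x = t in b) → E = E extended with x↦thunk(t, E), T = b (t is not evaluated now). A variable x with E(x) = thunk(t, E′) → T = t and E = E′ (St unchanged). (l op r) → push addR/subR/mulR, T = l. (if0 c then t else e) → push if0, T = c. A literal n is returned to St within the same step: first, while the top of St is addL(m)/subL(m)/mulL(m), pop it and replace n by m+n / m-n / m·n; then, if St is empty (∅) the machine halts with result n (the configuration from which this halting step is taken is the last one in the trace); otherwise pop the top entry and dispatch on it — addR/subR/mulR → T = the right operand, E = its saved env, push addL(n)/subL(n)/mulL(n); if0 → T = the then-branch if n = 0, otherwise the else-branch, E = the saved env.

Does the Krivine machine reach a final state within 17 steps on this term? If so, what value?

step 0: ⟨T=((λw. ((λu. 1) w)) ((λq. 4) 6)); E=∅; St=∅⟩
step 1: ⟨T=(λw. ((λu. 1) w)); E=∅; St=[thunk]⟩
step 2: ⟨T=((λu. 1) w); E={w↦thunk(((λq. 4) 6), ∅)}; St=∅⟩
step 3: ⟨T=(λu. 1); E={w↦thunk(((λq. 4) 6), ∅)}; St=[thunk]⟩
step 4: ⟨T=1; E={u↦thunk(w, {w↦thunk(((λq. 4) 6), ∅)}), w↦thunk(((λq. 4) 6), ∅)}; St=∅⟩
→ final value 1

Answer: 1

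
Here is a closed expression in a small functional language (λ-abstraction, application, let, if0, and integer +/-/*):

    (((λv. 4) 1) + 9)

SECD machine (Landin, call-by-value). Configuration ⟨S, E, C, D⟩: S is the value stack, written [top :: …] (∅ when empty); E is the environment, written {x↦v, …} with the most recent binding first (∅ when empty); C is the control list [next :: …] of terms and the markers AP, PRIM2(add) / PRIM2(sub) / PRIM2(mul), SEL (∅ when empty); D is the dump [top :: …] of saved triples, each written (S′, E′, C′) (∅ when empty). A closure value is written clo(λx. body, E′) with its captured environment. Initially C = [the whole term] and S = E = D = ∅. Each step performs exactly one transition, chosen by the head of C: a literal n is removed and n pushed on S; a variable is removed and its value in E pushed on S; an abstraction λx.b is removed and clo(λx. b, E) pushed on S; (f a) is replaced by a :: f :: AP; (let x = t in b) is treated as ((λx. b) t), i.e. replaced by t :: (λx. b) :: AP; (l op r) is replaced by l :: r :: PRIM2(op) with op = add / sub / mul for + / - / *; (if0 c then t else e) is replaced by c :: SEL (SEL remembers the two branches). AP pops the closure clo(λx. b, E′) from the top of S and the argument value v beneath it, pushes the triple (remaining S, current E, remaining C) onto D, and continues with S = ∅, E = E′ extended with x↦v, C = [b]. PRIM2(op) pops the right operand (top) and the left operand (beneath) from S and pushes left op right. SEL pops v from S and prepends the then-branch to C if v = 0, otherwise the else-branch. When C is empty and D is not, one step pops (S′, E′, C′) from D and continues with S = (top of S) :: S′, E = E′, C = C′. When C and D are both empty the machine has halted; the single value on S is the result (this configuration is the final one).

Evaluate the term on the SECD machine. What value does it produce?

Answer: 13

Execution trace:
[0] ⟨S=∅; E=∅; C=[(((λv. 4) 1) + 9)]; D=∅⟩
[1] ⟨S=∅; E=∅; C=[((λv. 4) 1) :: 9 :: PRIM2(add)]; D=∅⟩
[2] ⟨S=∅; E=∅; C=[1 :: (λv. 4) :: AP :: 9 :: PRIM2(add)]; D=∅⟩
[3] ⟨S=[1]; E=∅; C=[(λv. 4) :: AP :: 9 :: PRIM2(add)]; D=∅⟩
[4] ⟨S=[clo(λv. 4, ∅) :: 1]; E=∅; C=[AP :: 9 :: PRIM2(add)]; D=∅⟩
[5] ⟨S=∅; E={v↦1}; C=[4]; D=[(∅, ∅, [9 :: PRIM2(add)])]⟩
[6] ⟨S=[4]; E={v↦1}; C=∅; D=[(∅, ∅, [9 :: PRIM2(add)])]⟩
[7] ⟨S=[4]; E=∅; C=[9 :: PRIM2(add)]; D=∅⟩
[8] ⟨S=[9 :: 4]; E=∅; C=[PRIM2(add)]; D=∅⟩
[9] ⟨S=[13]; E=∅; C=∅; D=∅⟩
→ final value 13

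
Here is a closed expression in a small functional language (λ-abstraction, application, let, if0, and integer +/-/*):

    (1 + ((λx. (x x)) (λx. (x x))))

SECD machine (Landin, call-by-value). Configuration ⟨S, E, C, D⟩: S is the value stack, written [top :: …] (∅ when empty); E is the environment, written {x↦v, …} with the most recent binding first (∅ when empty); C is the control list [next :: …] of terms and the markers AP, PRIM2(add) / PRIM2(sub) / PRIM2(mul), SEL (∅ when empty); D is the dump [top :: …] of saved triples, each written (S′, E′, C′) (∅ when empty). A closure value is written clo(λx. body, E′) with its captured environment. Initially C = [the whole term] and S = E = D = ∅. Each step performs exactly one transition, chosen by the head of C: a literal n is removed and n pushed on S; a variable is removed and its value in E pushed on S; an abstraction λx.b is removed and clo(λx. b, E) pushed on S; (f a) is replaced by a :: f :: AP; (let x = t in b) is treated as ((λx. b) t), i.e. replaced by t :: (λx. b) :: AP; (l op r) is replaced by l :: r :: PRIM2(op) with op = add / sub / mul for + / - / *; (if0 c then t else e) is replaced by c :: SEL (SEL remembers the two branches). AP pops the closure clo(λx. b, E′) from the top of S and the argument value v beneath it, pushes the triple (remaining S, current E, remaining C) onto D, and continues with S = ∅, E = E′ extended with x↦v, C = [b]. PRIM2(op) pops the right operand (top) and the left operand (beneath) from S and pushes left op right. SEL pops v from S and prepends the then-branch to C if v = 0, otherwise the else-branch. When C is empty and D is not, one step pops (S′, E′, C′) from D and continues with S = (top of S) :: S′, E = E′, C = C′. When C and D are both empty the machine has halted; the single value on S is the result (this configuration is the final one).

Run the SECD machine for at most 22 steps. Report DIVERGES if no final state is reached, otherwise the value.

t=0: <S=∅, E=∅, C=[(1 + ((λx. (x x)) (λx. (x x))))], D=∅>
t=1: <S=∅, E=∅, C=[1 :: ((λx. (x x)) (λx. (x x))) :: PRIM2(add)], D=∅>
t=2: <S=[1], E=∅, C=[((λx. (x x)) (λx. (x x))) :: PRIM2(add)], D=∅>
t=3: <S=[1], E=∅, C=[(λx. (x x)) :: (λx. (x x)) :: AP :: PRIM2(add)], D=∅>
t=4: <S=[clo(λx. (x x), ∅) :: 1], E=∅, C=[(λx. (x x)) :: AP :: PRIM2(add)], D=∅>
t=5: <S=[clo(λx. (x x), ∅) :: clo(λx. (x x), ∅) :: 1], E=∅, C=[AP :: PRIM2(add)], D=∅>
t=6: <S=∅, E={x↦clo(λx. (x x), ∅)}, C=[(x x)], D=[([1], ∅, [PRIM2(add)])]>
t=7: <S=∅, E={x↦clo(λx. (x x), ∅)}, C=[x :: x :: AP], D=[([1], ∅, [PRIM2(add)])]>
t=8: <S=[clo(λx. (x x), ∅)], E={x↦clo(λx. (x x), ∅)}, C=[x :: AP], D=[([1], ∅, [PRIM2(add)])]>
t=9: <S=[clo(λx. (x x), ∅) :: clo(λx. (x x), ∅)], E={x↦clo(λx. (x x), ∅)}, C=[AP], D=[([1], ∅, [PRIM2(add)])]>
t=10: <S=∅, E={x↦clo(λx. (x x), ∅)}, C=[(x x)], D=[(∅, {x↦clo(λx. (x x), ∅)}, ∅) :: ([1], ∅, [PRIM2(add)])]>
t=11: <S=∅, E={x↦clo(λx. (x x), ∅)}, C=[x :: x :: AP], D=[(∅, {x↦clo(λx. (x x), ∅)}, ∅) :: ([1], ∅, [PRIM2(add)])]>
t=12: <S=[clo(λx. (x x), ∅)], E={x↦clo(λx. (x x), ∅)}, C=[x :: AP], D=[(∅, {x↦clo(λx. (x x), ∅)}, ∅) :: ([1], ∅, [PRIM2(add)])]>
t=13: <S=[clo(λx. (x x), ∅) :: clo(λx. (x x), ∅)], E={x↦clo(λx. (x x), ∅)}, C=[AP], D=[(∅, {x↦clo(λx. (x x), ∅)}, ∅) :: ([1], ∅, [PRIM2(add)])]>
t=14: <S=∅, E={x↦clo(λx. (x x), ∅)}, C=[(x x)], D=[(∅, {x↦clo(λx. (x x), ∅)}, ∅) :: (∅, {x↦clo(λx. (x x), ∅)}, ∅) :: ([1], ∅, [PRIM2(add)])]>
t=15: <S=∅, E={x↦clo(λx. (x x), ∅)}, C=[x :: x :: AP], D=[(∅, {x↦clo(λx. (x x), ∅)}, ∅) :: (∅, {x↦clo(λx. (x x), ∅)}, ∅) :: ([1], ∅, [PRIM2(add)])]>
t=16: <S=[clo(λx. (x x), ∅)], E={x↦clo(λx. (x x), ∅)}, C=[x :: AP], D=[(∅, {x↦clo(λx. (x x), ∅)}, ∅) :: (∅, {x↦clo(λx. (x x), ∅)}, ∅) :: ([1], ∅, [PRIM2(add)])]>
t=17: <S=[clo(λx. (x x), ∅) :: clo(λx. (x x), ∅)], E={x↦clo(λx. (x x), ∅)}, C=[AP], D=[(∅, {x↦clo(λx. (x x), ∅)}, ∅) :: (∅, {x↦clo(λx. (x x), ∅)}, ∅) :: ([1], ∅, [PRIM2(add)])]>
t=18: <S=∅, E={x↦clo(λx. (x x), ∅)}, C=[(x x)], D=[(∅, {x↦clo(λx. (x x), ∅)}, ∅) :: (∅, {x↦clo(λx. (x x), ∅)}, ∅) :: (∅, {x↦clo(λx. (x x), ∅)}, ∅) :: ([1], ∅, [PRIM2(add)])]>
t=19: <S=∅, E={x↦clo(λx. (x x), ∅)}, C=[x :: x :: AP], D=[(∅, {x↦clo(λx. (x x), ∅)}, ∅) :: (∅, {x↦clo(λx. (x x), ∅)}, ∅) :: (∅, {x↦clo(λx. (x x), ∅)}, ∅) :: ([1], ∅, [PRIM2(add)])]>
t=20: <S=[clo(λx. (x x), ∅)], E={x↦clo(λx. (x x), ∅)}, C=[x :: AP], D=[(∅, {x↦clo(λx. (x x), ∅)}, ∅) :: (∅, {x↦clo(λx. (x x), ∅)}, ∅) :: (∅, {x↦clo(λx. (x x), ∅)}, ∅) :: ([1], ∅, [PRIM2(add)])]>
t=21: <S=[clo(λx. (x x), ∅) :: clo(λx. (x x), ∅)], E={x↦clo(λx. (x x), ∅)}, C=[AP], D=[(∅, {x↦clo(λx. (x x), ∅)}, ∅) :: (∅, {x↦clo(λx. (x x), ∅)}, ∅) :: (∅, {x↦clo(λx. (x x), ∅)}, ∅) :: ([1], ∅, [PRIM2(add)])]>
t=22: <S=∅, E={x↦clo(λx. (x x), ∅)}, C=[(x x)], D=[(∅, {x↦clo(λx. (x x), ∅)}, ∅) :: (∅, {x↦clo(λx. (x x), ∅)}, ∅) :: (∅, {x↦clo(λx. (x x), ∅)}, ∅) :: (∅, {x↦clo(λx. (x x), ∅)}, ∅) :: ([1], ∅, [PRIM2(add)])]>
→ 22 transitions taken and the configuration is still not final: no result within 22 steps

Answer: DIVERGES (no final state within 22 steps)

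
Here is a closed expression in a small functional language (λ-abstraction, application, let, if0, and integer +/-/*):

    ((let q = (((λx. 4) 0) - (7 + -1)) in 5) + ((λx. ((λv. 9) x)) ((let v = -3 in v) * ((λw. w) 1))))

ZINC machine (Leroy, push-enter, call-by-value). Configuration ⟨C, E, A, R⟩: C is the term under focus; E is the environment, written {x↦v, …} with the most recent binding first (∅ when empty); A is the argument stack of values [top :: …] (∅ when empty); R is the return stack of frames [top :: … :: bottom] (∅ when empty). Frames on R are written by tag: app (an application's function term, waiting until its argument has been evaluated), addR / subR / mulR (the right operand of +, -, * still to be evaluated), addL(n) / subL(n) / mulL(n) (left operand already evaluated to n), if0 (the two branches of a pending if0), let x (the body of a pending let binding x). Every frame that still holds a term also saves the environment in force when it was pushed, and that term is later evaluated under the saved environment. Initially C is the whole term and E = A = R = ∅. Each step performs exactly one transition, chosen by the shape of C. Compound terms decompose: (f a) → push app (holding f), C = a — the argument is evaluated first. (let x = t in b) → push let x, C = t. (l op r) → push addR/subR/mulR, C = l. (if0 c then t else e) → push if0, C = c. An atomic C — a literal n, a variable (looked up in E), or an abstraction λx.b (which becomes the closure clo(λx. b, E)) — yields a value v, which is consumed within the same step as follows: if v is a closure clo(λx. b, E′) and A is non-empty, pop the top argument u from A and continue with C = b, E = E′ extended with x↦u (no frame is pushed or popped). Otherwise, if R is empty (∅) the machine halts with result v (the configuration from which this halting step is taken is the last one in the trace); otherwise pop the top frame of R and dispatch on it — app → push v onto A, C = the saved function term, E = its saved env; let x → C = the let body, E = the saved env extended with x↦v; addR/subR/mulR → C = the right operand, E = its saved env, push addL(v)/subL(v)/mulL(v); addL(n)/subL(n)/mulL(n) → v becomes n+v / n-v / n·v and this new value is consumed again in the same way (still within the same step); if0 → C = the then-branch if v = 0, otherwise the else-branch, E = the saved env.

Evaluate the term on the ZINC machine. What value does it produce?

step 0: [C=((let q = (((λx. 4) 0) - (7 + -1)) in 5) + ((λx. ((λv. 9) x)) ((let v = -3 in v) * ((λw. w) 1)))) | E=∅ | A=∅ | R=∅]
step 1: [C=(let q = (((λx. 4) 0) - (7 + -1)) in 5) | E=∅ | A=∅ | R=[addR]]
step 2: [C=(((λx. 4) 0) - (7 + -1)) | E=∅ | A=∅ | R=[let q :: addR]]
step 3: [C=((λx. 4) 0) | E=∅ | A=∅ | R=[subR :: let q :: addR]]
step 4: [C=0 | E=∅ | A=∅ | R=[app :: subR :: let q :: addR]]
step 5: [C=(λx. 4) | E=∅ | A=[0] | R=[subR :: let q :: addR]]
step 6: [C=4 | E={x↦0} | A=∅ | R=[subR :: let q :: addR]]
step 7: [C=(7 + -1) | E=∅ | A=∅ | R=[subL(4) :: let q :: addR]]
step 8: [C=7 | E=∅ | A=∅ | R=[addR :: subL(4) :: let q :: addR]]
step 9: [C=-1 | E=∅ | A=∅ | R=[addL(7) :: subL(4) :: let q :: addR]]
step 10: [C=5 | E={q↦-2} | A=∅ | R=[addR]]
step 11: [C=((λx. ((λv. 9) x)) ((let v = -3 in v) * ((λw. w) 1))) | E=∅ | A=∅ | R=[addL(5)]]
step 12: [C=((let v = -3 in v) * ((λw. w) 1)) | E=∅ | A=∅ | R=[app :: addL(5)]]
step 13: [C=(let v = -3 in v) | E=∅ | A=∅ | R=[mulR :: app :: addL(5)]]
step 14: [C=-3 | E=∅ | A=∅ | R=[let v :: mulR :: app :: addL(5)]]
step 15: [C=v | E={v↦-3} | A=∅ | R=[mulR :: app :: addL(5)]]
step 16: [C=((λw. w) 1) | E=∅ | A=∅ | R=[mulL(-3) :: app :: addL(5)]]
step 17: [C=1 | E=∅ | A=∅ | R=[app :: mulL(-3) :: app :: addL(5)]]
step 18: [C=(λw. w) | E=∅ | A=[1] | R=[mulL(-3) :: app :: addL(5)]]
step 19: [C=w | E={w↦1} | A=∅ | R=[mulL(-3) :: app :: addL(5)]]
step 20: [C=(λx. ((λv. 9) x)) | E=∅ | A=[-3] | R=[addL(5)]]
step 21: [C=((λv. 9) x) | E={x↦-3} | A=∅ | R=[addL(5)]]
step 22: [C=x | E={x↦-3} | A=∅ | R=[app :: addL(5)]]
step 23: [C=(λv. 9) | E={x↦-3} | A=[-3] | R=[addL(5)]]
step 24: [C=9 | E={v↦-3, x↦-3} | A=∅ | R=[addL(5)]]
→ final value 14

Answer: 14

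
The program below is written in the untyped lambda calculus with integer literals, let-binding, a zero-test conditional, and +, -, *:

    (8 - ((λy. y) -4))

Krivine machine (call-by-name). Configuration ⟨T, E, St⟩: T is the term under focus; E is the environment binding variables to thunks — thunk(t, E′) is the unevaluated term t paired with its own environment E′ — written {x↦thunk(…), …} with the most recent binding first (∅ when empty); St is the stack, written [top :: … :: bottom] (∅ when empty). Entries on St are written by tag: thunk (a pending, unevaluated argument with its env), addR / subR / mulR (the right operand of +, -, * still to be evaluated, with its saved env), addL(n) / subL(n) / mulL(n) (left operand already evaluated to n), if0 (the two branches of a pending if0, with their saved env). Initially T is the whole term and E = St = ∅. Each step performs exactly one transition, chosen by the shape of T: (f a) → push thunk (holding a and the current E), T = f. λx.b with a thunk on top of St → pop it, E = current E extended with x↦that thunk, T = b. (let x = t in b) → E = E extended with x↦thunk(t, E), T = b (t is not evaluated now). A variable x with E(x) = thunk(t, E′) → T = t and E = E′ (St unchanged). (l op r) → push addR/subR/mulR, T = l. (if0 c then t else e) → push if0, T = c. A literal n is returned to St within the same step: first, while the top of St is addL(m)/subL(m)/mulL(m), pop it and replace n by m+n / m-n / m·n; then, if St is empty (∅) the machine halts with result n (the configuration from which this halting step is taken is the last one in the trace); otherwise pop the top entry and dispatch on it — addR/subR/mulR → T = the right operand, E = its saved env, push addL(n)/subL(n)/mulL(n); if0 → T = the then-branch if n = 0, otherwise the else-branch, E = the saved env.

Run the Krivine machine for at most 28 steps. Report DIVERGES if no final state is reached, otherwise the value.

Answer: 12

Execution trace:
step 0: [T=(8 - ((λy. y) -4)) | E=∅ | St=∅]
step 1: [T=8 | E=∅ | St=[subR]]
step 2: [T=((λy. y) -4) | E=∅ | St=[subL(8)]]
step 3: [T=(λy. y) | E=∅ | St=[thunk :: subL(8)]]
step 4: [T=y | E={y↦thunk(-4, ∅)} | St=[subL(8)]]
step 5: [T=-4 | E=∅ | St=[subL(8)]]
→ final value 12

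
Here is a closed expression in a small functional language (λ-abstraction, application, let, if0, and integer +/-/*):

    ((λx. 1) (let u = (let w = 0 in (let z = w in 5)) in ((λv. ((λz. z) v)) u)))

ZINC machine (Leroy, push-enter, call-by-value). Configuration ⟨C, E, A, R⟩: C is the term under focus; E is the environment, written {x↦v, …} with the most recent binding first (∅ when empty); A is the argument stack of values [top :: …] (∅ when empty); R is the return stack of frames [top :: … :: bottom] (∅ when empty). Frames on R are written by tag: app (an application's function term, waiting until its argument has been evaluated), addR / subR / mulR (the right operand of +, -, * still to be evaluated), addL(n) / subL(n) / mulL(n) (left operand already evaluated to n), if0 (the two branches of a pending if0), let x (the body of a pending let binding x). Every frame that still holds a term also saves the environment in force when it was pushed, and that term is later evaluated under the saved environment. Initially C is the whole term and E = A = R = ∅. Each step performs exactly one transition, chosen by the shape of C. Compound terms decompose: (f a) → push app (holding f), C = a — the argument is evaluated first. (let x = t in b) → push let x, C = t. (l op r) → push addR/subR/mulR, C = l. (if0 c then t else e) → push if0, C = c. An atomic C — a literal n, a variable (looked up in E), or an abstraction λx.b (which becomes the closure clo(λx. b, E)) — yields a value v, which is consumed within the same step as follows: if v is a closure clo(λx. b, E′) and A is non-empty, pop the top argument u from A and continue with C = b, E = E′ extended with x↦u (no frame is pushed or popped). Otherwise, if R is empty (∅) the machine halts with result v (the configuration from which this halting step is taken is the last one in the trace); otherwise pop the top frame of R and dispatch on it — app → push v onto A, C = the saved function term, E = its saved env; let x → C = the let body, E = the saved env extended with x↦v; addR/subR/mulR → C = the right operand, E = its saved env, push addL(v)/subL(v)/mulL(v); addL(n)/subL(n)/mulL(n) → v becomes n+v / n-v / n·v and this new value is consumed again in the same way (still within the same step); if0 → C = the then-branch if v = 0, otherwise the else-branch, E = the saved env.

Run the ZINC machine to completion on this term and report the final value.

Answer: 1

Machine steps:
0. <C=((λx. 1) (let u = (let w = 0 in (let z = w in 5)) in ((λv. ((λz. z) v)) u))), E=∅, A=∅, R=∅>
1. <C=(let u = (let w = 0 in (let z = w in 5)) in ((λv. ((λz. z) v)) u)), E=∅, A=∅, R=[app]>
2. <C=(let w = 0 in (let z = w in 5)), E=∅, A=∅, R=[let u :: app]>
3. <C=0, E=∅, A=∅, R=[let w :: let u :: app]>
4. <C=(let z = w in 5), E={w↦0}, A=∅, R=[let u :: app]>
5. <C=w, E={w↦0}, A=∅, R=[let z :: let u :: app]>
6. <C=5, E={z↦0, w↦0}, A=∅, R=[let u :: app]>
7. <C=((λv. ((λz. z) v)) u), E={u↦5}, A=∅, R=[app]>
8. <C=u, E={u↦5}, A=∅, R=[app :: app]>
9. <C=(λv. ((λz. z) v)), E={u↦5}, A=[5], R=[app]>
10. <C=((λz. z) v), E={v↦5, u↦5}, A=∅, R=[app]>
11. <C=v, E={v↦5, u↦5}, A=∅, R=[app :: app]>
12. <C=(λz. z), E={v↦5, u↦5}, A=[5], R=[app]>
13. <C=z, E={z↦5, v↦5, u↦5}, A=∅, R=[app]>
14. <C=(λx. 1), E=∅, A=[5], R=∅>
15. <C=1, E={x↦5}, A=∅, R=∅>
→ final value 1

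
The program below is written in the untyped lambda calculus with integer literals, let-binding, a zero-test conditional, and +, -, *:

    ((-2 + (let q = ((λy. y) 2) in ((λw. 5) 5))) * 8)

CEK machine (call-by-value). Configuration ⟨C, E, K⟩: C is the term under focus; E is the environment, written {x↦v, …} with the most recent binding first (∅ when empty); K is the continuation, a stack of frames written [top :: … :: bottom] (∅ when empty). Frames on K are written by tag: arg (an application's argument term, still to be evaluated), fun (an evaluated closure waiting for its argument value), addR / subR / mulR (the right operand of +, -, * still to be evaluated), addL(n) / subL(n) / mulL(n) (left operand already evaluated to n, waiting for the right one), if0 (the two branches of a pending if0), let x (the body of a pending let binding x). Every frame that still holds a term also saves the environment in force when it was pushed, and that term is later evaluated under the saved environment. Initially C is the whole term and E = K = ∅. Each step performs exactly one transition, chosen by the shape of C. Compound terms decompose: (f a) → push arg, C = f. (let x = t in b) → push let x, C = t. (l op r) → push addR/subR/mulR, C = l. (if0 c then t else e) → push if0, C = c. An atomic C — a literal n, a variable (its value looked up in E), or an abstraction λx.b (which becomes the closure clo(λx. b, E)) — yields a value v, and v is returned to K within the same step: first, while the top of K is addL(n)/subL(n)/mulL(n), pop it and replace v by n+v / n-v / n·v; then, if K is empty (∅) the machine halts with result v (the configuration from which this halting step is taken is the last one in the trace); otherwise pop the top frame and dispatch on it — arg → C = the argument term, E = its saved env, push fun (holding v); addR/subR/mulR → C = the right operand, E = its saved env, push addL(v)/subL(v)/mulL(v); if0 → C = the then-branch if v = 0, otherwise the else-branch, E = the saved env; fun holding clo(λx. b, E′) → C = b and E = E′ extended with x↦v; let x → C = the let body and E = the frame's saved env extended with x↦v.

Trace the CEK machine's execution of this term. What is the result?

0. [C=((-2 + (let q = ((λy. y) 2) in ((λw. 5) 5))) * 8) | E=∅ | K=∅]
1. [C=(-2 + (let q = ((λy. y) 2) in ((λw. 5) 5))) | E=∅ | K=[mulR]]
2. [C=-2 | E=∅ | K=[addR :: mulR]]
3. [C=(let q = ((λy. y) 2) in ((λw. 5) 5)) | E=∅ | K=[addL(-2) :: mulR]]
4. [C=((λy. y) 2) | E=∅ | K=[let q :: addL(-2) :: mulR]]
5. [C=(λy. y) | E=∅ | K=[arg :: let q :: addL(-2) :: mulR]]
6. [C=2 | E=∅ | K=[fun :: let q :: addL(-2) :: mulR]]
7. [C=y | E={y↦2} | K=[let q :: addL(-2) :: mulR]]
8. [C=((λw. 5) 5) | E={q↦2} | K=[addL(-2) :: mulR]]
9. [C=(λw. 5) | E={q↦2} | K=[arg :: addL(-2) :: mulR]]
10. [C=5 | E={q↦2} | K=[fun :: addL(-2) :: mulR]]
11. [C=5 | E={w↦5, q↦2} | K=[addL(-2) :: mulR]]
12. [C=8 | E=∅ | K=[mulL(3)]]
→ final value 24

Answer: 24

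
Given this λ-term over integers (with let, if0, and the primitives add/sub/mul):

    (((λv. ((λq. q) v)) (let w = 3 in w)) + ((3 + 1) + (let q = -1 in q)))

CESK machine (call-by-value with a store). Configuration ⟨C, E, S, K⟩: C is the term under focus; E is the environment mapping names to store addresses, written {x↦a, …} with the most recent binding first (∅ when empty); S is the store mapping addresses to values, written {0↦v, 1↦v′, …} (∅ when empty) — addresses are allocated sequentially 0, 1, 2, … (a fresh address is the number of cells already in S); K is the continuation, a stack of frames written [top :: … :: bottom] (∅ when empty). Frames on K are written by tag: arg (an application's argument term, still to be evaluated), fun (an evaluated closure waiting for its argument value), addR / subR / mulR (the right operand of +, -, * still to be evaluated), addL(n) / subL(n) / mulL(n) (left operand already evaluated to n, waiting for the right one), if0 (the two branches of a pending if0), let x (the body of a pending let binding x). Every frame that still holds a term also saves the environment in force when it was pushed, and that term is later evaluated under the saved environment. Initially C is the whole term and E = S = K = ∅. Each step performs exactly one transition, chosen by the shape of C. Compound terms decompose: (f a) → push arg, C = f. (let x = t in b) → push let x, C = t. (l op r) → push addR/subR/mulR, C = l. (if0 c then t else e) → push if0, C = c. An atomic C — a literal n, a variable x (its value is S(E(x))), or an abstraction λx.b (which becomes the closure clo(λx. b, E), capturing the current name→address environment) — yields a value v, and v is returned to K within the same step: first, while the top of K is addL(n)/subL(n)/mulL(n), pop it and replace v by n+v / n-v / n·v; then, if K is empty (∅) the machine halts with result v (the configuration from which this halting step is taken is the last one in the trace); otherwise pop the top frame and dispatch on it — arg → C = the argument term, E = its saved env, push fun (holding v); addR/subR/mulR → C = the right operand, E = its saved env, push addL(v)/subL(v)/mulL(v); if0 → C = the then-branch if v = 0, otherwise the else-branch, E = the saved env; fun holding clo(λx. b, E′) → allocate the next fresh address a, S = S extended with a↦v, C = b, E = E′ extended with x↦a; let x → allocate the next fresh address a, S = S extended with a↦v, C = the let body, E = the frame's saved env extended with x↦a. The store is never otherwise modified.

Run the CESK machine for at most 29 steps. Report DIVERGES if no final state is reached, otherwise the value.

Answer: 6

Execution trace:
step 0: [C=(((λv. ((λq. q) v)) (let w = 3 in w)) + ((3 + 1) + (let q = -1 in q))) | E=∅ | S=∅ | K=∅]
step 1: [C=((λv. ((λq. q) v)) (let w = 3 in w)) | E=∅ | S=∅ | K=[addR]]
step 2: [C=(λv. ((λq. q) v)) | E=∅ | S=∅ | K=[arg :: addR]]
step 3: [C=(let w = 3 in w) | E=∅ | S=∅ | K=[fun :: addR]]
step 4: [C=3 | E=∅ | S=∅ | K=[let w :: fun :: addR]]
step 5: [C=w | E={w↦0} | S={0↦3} | K=[fun :: addR]]
step 6: [C=((λq. q) v) | E={v↦1} | S={0↦3, 1↦3} | K=[addR]]
step 7: [C=(λq. q) | E={v↦1} | S={0↦3, 1↦3} | K=[arg :: addR]]
step 8: [C=v | E={v↦1} | S={0↦3, 1↦3} | K=[fun :: addR]]
step 9: [C=q | E={q↦2, v↦1} | S={0↦3, 1↦3, 2↦3} | K=[addR]]
step 10: [C=((3 + 1) + (let q = -1 in q)) | E=∅ | S={0↦3, 1↦3, 2↦3} | K=[addL(3)]]
step 11: [C=(3 + 1) | E=∅ | S={0↦3, 1↦3, 2↦3} | K=[addR :: addL(3)]]
step 12: [C=3 | E=∅ | S={0↦3, 1↦3, 2↦3} | K=[addR :: addR :: addL(3)]]
step 13: [C=1 | E=∅ | S={0↦3, 1↦3, 2↦3} | K=[addL(3) :: addR :: addL(3)]]
step 14: [C=(let q = -1 in q) | E=∅ | S={0↦3, 1↦3, 2↦3} | K=[addL(4) :: addL(3)]]
step 15: [C=-1 | E=∅ | S={0↦3, 1↦3, 2↦3} | K=[let q :: addL(4) :: addL(3)]]
step 16: [C=q | E={q↦3} | S={0↦3, 1↦3, 2↦3, 3↦-1} | K=[addL(4) :: addL(3)]]
→ final value 6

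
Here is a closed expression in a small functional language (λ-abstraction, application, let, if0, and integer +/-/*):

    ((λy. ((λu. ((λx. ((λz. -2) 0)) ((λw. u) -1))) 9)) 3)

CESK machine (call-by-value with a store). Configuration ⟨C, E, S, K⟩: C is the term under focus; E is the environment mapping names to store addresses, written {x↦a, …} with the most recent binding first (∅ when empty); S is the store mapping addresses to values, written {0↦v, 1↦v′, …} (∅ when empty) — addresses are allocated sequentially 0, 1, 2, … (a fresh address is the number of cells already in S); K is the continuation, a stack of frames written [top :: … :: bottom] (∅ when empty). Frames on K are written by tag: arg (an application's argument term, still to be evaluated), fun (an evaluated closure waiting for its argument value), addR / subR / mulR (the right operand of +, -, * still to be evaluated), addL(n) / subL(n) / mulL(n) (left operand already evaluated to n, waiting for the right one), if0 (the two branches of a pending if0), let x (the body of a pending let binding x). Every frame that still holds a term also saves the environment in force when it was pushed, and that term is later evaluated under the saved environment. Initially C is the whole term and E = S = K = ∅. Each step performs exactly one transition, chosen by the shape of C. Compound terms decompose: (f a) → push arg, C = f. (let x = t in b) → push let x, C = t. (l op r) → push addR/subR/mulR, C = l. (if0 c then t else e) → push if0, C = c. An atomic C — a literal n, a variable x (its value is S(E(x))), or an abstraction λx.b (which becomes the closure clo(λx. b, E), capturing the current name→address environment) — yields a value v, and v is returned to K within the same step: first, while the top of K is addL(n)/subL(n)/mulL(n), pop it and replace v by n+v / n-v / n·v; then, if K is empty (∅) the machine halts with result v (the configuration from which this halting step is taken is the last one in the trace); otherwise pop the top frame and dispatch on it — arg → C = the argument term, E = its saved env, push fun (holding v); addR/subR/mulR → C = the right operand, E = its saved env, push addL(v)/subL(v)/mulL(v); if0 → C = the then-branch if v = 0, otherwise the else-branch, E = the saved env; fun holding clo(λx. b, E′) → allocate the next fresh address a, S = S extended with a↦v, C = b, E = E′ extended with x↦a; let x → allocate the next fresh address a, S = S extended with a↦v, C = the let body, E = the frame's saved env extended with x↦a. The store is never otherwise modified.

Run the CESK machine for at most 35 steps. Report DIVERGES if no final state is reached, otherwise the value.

Answer: -2

Derivation:
t=0: [C=((λy. ((λu. ((λx. ((λz. -2) 0)) ((λw. u) -1))) 9)) 3) | E=∅ | S=∅ | K=∅]
t=1: [C=(λy. ((λu. ((λx. ((λz. -2) 0)) ((λw. u) -1))) 9)) | E=∅ | S=∅ | K=[arg]]
t=2: [C=3 | E=∅ | S=∅ | K=[fun]]
t=3: [C=((λu. ((λx. ((λz. -2) 0)) ((λw. u) -1))) 9) | E={y↦0} | S={0↦3} | K=∅]
t=4: [C=(λu. ((λx. ((λz. -2) 0)) ((λw. u) -1))) | E={y↦0} | S={0↦3} | K=[arg]]
t=5: [C=9 | E={y↦0} | S={0↦3} | K=[fun]]
t=6: [C=((λx. ((λz. -2) 0)) ((λw. u) -1)) | E={u↦1, y↦0} | S={0↦3, 1↦9} | K=∅]
t=7: [C=(λx. ((λz. -2) 0)) | E={u↦1, y↦0} | S={0↦3, 1↦9} | K=[arg]]
t=8: [C=((λw. u) -1) | E={u↦1, y↦0} | S={0↦3, 1↦9} | K=[fun]]
t=9: [C=(λw. u) | E={u↦1, y↦0} | S={0↦3, 1↦9} | K=[arg :: fun]]
t=10: [C=-1 | E={u↦1, y↦0} | S={0↦3, 1↦9} | K=[fun :: fun]]
t=11: [C=u | E={w↦2, u↦1, y↦0} | S={0↦3, 1↦9, 2↦-1} | K=[fun]]
t=12: [C=((λz. -2) 0) | E={x↦3, u↦1, y↦0} | S={0↦3, 1↦9, 2↦-1, 3↦9} | K=∅]
t=13: [C=(λz. -2) | E={x↦3, u↦1, y↦0} | S={0↦3, 1↦9, 2↦-1, 3↦9} | K=[arg]]
t=14: [C=0 | E={x↦3, u↦1, y↦0} | S={0↦3, 1↦9, 2↦-1, 3↦9} | K=[fun]]
t=15: [C=-2 | E={z↦4, x↦3, u↦1, y↦0} | S={0↦3, 1↦9, 2↦-1, 3↦9, 4↦0} | K=∅]
→ final value -2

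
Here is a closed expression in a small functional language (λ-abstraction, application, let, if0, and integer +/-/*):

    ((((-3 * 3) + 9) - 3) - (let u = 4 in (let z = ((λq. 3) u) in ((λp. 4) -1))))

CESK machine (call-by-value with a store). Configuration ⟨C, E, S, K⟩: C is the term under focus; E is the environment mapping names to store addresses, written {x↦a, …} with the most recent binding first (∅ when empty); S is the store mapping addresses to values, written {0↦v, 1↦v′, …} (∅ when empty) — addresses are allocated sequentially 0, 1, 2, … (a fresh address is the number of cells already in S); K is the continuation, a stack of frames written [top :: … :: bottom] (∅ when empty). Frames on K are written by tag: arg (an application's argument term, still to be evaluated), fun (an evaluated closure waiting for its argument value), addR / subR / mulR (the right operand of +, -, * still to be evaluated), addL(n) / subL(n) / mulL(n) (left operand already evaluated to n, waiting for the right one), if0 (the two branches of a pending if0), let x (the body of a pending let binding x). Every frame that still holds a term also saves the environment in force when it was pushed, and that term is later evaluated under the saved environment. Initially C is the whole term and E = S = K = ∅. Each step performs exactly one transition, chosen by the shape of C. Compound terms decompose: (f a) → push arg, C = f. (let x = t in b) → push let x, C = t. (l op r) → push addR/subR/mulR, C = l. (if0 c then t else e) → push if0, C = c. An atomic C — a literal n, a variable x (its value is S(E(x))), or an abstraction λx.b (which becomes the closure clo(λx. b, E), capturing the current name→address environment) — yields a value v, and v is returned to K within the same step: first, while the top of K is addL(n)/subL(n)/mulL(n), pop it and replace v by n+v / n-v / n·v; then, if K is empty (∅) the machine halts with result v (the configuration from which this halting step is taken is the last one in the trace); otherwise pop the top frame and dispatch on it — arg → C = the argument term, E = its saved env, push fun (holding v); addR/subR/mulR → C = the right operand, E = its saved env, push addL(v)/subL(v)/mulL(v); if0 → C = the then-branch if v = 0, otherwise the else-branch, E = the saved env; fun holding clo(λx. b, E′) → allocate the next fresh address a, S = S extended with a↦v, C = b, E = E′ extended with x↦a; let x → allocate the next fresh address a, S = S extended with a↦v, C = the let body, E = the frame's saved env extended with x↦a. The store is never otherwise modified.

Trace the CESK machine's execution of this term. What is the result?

0. <C=((((-3 * 3) + 9) - 3) - (let u = 4 in (let z = ((λq. 3) u) in ((λp. 4) -1)))), E=∅, S=∅, K=∅>
1. <C=(((-3 * 3) + 9) - 3), E=∅, S=∅, K=[subR]>
2. <C=((-3 * 3) + 9), E=∅, S=∅, K=[subR :: subR]>
3. <C=(-3 * 3), E=∅, S=∅, K=[addR :: subR :: subR]>
4. <C=-3, E=∅, S=∅, K=[mulR :: addR :: subR :: subR]>
5. <C=3, E=∅, S=∅, K=[mulL(-3) :: addR :: subR :: subR]>
6. <C=9, E=∅, S=∅, K=[addL(-9) :: subR :: subR]>
7. <C=3, E=∅, S=∅, K=[subL(0) :: subR]>
8. <C=(let u = 4 in (let z = ((λq. 3) u) in ((λp. 4) -1))), E=∅, S=∅, K=[subL(-3)]>
9. <C=4, E=∅, S=∅, K=[let u :: subL(-3)]>
10. <C=(let z = ((λq. 3) u) in ((λp. 4) -1)), E={u↦0}, S={0↦4}, K=[subL(-3)]>
11. <C=((λq. 3) u), E={u↦0}, S={0↦4}, K=[let z :: subL(-3)]>
12. <C=(λq. 3), E={u↦0}, S={0↦4}, K=[arg :: let z :: subL(-3)]>
13. <C=u, E={u↦0}, S={0↦4}, K=[fun :: let z :: subL(-3)]>
14. <C=3, E={q↦1, u↦0}, S={0↦4, 1↦4}, K=[let z :: subL(-3)]>
15. <C=((λp. 4) -1), E={z↦2, u↦0}, S={0↦4, 1↦4, 2↦3}, K=[subL(-3)]>
16. <C=(λp. 4), E={z↦2, u↦0}, S={0↦4, 1↦4, 2↦3}, K=[arg :: subL(-3)]>
17. <C=-1, E={z↦2, u↦0}, S={0↦4, 1↦4, 2↦3}, K=[fun :: subL(-3)]>
18. <C=4, E={p↦3, z↦2, u↦0}, S={0↦4, 1↦4, 2↦3, 3↦-1}, K=[subL(-3)]>
→ final value -7

Answer: -7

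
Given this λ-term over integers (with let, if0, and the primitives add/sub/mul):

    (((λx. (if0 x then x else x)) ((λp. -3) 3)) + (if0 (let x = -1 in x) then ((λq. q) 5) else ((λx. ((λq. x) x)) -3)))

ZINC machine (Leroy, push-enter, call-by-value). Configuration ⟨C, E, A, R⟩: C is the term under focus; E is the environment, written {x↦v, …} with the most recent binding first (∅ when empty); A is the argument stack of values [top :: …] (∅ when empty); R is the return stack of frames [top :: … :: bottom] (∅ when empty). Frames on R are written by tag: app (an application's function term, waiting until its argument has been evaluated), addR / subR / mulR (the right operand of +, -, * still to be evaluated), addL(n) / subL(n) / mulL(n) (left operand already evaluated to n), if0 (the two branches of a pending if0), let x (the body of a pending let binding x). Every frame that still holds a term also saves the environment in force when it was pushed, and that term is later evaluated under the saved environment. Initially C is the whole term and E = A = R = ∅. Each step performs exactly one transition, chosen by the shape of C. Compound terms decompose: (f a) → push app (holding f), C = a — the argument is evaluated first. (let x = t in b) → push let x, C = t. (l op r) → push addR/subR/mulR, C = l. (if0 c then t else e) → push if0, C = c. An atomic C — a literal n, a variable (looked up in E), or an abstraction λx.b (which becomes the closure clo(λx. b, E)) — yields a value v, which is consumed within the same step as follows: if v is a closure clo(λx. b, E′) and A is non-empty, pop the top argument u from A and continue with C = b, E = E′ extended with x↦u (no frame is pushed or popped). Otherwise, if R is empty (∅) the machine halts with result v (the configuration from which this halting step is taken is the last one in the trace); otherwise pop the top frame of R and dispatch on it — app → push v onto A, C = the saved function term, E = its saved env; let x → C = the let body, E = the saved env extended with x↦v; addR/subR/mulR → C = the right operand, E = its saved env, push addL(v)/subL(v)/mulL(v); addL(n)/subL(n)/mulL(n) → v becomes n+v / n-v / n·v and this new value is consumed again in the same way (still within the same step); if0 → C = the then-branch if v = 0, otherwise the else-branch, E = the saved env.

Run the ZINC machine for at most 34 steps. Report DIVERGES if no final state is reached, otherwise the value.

Answer: -6

Derivation:
[0] <C=(((λx. (if0 x then x else x)) ((λp. -3) 3)) + (if0 (let x = -1 in x) then ((λq. q) 5) else ((λx. ((λq. x) x)) -3))), E=∅, A=∅, R=∅>
[1] <C=((λx. (if0 x then x else x)) ((λp. -3) 3)), E=∅, A=∅, R=[addR]>
[2] <C=((λp. -3) 3), E=∅, A=∅, R=[app :: addR]>
[3] <C=3, E=∅, A=∅, R=[app :: app :: addR]>
[4] <C=(λp. -3), E=∅, A=[3], R=[app :: addR]>
[5] <C=-3, E={p↦3}, A=∅, R=[app :: addR]>
[6] <C=(λx. (if0 x then x else x)), E=∅, A=[-3], R=[addR]>
[7] <C=(if0 x then x else x), E={x↦-3}, A=∅, R=[addR]>
[8] <C=x, E={x↦-3}, A=∅, R=[if0 :: addR]>
[9] <C=x, E={x↦-3}, A=∅, R=[addR]>
[10] <C=(if0 (let x = -1 in x) then ((λq. q) 5) else ((λx. ((λq. x) x)) -3)), E=∅, A=∅, R=[addL(-3)]>
[11] <C=(let x = -1 in x), E=∅, A=∅, R=[if0 :: addL(-3)]>
[12] <C=-1, E=∅, A=∅, R=[let x :: if0 :: addL(-3)]>
[13] <C=x, E={x↦-1}, A=∅, R=[if0 :: addL(-3)]>
[14] <C=((λx. ((λq. x) x)) -3), E=∅, A=∅, R=[addL(-3)]>
[15] <C=-3, E=∅, A=∅, R=[app :: addL(-3)]>
[16] <C=(λx. ((λq. x) x)), E=∅, A=[-3], R=[addL(-3)]>
[17] <C=((λq. x) x), E={x↦-3}, A=∅, R=[addL(-3)]>
[18] <C=x, E={x↦-3}, A=∅, R=[app :: addL(-3)]>
[19] <C=(λq. x), E={x↦-3}, A=[-3], R=[addL(-3)]>
[20] <C=x, E={q↦-3, x↦-3}, A=∅, R=[addL(-3)]>
→ final value -6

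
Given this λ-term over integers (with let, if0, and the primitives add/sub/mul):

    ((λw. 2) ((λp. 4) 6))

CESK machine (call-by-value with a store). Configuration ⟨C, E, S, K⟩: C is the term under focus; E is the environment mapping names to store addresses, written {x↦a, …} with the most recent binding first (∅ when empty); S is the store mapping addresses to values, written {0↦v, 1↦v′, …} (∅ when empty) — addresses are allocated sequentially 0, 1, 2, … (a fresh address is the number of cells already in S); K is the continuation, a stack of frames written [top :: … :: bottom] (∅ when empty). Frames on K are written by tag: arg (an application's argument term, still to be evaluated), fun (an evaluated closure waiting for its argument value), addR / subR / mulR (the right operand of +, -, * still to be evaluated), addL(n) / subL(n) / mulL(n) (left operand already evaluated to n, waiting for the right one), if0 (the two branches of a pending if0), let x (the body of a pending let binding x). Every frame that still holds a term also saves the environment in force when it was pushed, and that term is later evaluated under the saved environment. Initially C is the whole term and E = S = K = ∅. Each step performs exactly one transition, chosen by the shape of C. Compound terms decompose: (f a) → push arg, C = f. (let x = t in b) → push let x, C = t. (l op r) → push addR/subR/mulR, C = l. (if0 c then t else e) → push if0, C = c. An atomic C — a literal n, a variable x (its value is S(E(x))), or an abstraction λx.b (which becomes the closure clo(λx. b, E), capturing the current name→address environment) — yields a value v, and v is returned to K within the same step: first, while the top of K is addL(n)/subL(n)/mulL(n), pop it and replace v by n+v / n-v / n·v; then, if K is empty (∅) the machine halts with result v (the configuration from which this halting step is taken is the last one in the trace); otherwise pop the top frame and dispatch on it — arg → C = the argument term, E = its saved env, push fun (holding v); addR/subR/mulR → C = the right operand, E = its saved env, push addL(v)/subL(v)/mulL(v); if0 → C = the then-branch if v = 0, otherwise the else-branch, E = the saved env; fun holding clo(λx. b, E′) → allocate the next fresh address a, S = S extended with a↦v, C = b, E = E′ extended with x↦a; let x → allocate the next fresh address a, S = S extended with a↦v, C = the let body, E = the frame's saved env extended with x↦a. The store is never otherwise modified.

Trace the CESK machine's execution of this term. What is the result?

t=0: ⟨C=((λw. 2) ((λp. 4) 6)); E=∅; S=∅; K=∅⟩
t=1: ⟨C=(λw. 2); E=∅; S=∅; K=[arg]⟩
t=2: ⟨C=((λp. 4) 6); E=∅; S=∅; K=[fun]⟩
t=3: ⟨C=(λp. 4); E=∅; S=∅; K=[arg :: fun]⟩
t=4: ⟨C=6; E=∅; S=∅; K=[fun :: fun]⟩
t=5: ⟨C=4; E={p↦0}; S={0↦6}; K=[fun]⟩
t=6: ⟨C=2; E={w↦1}; S={0↦6, 1↦4}; K=∅⟩
→ final value 2

Answer: 2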